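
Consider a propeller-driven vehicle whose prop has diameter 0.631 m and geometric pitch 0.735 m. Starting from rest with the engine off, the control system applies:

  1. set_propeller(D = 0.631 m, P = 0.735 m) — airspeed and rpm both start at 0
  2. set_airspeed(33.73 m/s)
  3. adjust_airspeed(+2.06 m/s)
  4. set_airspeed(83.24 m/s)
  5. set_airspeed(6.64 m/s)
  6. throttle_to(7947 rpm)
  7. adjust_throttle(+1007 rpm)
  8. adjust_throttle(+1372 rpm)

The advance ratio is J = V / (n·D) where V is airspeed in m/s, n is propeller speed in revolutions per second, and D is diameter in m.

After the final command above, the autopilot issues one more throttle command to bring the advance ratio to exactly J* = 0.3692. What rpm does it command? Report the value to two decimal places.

rpm = 1710.13

set_propeller: D = 0.631 m, P = 0.735 m (p = P/D = 1.164818); state ← (V=0, rpm=0)
set_airspeed(33.73): V ← 33.73 m/s
adjust_airspeed(+2.06): V ← 33.73 +2.06 = 35.79 m/s
set_airspeed(83.24): V ← 83.24 m/s
set_airspeed(6.64): V ← 6.64 m/s
throttle_to(7947): rpm ← 7947
adjust_throttle(+1007): rpm ← 7947 +1007 = 8954
adjust_throttle(+1372): rpm ← 8954 +1372 = 10326
final state: V = 6.64 m/s, rpm = 10326 → n = rpm/60 = 172.100000 rev/s
target J* = 0.3692; solve J* = V/(n·D) for n: n = V/(J*·D) = 6.64/(0.3692 × 0.631) = 28.502111 rev/s
rpm = 60·n = 1710.126663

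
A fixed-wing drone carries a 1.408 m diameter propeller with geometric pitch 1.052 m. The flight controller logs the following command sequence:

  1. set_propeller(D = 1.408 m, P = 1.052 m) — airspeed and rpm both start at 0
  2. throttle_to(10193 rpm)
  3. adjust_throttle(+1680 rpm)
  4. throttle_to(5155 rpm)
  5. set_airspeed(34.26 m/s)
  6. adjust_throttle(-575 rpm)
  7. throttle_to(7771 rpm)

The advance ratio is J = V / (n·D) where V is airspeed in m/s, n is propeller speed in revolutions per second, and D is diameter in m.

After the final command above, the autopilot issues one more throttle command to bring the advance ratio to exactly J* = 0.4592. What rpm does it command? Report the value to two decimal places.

rpm = 3179.32

set_propeller: D = 1.408 m, P = 1.052 m (p = P/D = 0.747159); state ← (V=0, rpm=0)
throttle_to(10193): rpm ← 10193
adjust_throttle(+1680): rpm ← 10193 +1680 = 11873
throttle_to(5155): rpm ← 5155
set_airspeed(34.26): V ← 34.26 m/s
adjust_throttle(-575): rpm ← 5155 -575 = 4580
throttle_to(7771): rpm ← 7771
final state: V = 34.26 m/s, rpm = 7771 → n = rpm/60 = 129.516667 rev/s
target J* = 0.4592; solve J* = V/(n·D) for n: n = V/(J*·D) = 34.26/(0.4592 × 1.408) = 52.988646 rev/s
rpm = 60·n = 3179.318776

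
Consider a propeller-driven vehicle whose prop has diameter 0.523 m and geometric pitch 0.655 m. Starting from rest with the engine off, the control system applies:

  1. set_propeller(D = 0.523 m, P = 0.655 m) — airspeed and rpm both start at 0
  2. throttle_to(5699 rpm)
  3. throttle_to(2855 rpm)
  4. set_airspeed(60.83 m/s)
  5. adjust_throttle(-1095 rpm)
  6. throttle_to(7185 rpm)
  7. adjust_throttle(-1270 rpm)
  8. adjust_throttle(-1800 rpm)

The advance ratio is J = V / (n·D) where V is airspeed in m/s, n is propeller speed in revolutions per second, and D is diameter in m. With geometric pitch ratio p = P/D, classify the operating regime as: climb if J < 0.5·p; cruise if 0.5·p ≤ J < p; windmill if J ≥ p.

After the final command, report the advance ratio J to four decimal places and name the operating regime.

set_propeller: D = 0.523 m, P = 0.655 m (p = P/D = 1.252390); state ← (V=0, rpm=0)
throttle_to(5699): rpm ← 5699
throttle_to(2855): rpm ← 2855
set_airspeed(60.83): V ← 60.83 m/s
adjust_throttle(-1095): rpm ← 2855 -1095 = 1760
throttle_to(7185): rpm ← 7185
adjust_throttle(-1270): rpm ← 7185 -1270 = 5915
adjust_throttle(-1800): rpm ← 5915 -1800 = 4115
final state: V = 60.83 m/s, rpm = 4115 → n = rpm/60 = 68.583333 rev/s
J = V / (n·D) = 60.83 / (68.583333 × 0.523) = 1.695889
regime bands: climb J<0.6262 | cruise [0.6262, 1.2524) | windmill J≥1.2524
J = 1.6959 → windmill

J = 1.6959, regime = windmill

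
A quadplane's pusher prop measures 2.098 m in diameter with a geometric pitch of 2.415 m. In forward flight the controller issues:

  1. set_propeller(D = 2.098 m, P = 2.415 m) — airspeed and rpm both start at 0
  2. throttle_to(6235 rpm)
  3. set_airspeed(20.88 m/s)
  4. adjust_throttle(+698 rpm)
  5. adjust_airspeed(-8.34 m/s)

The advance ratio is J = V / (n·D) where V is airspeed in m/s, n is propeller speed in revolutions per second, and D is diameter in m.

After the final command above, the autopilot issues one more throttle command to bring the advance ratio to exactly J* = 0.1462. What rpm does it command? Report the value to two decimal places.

rpm = 2452.99

set_propeller: D = 2.098 m, P = 2.415 m (p = P/D = 1.151096); state ← (V=0, rpm=0)
throttle_to(6235): rpm ← 6235
set_airspeed(20.88): V ← 20.88 m/s
adjust_throttle(+698): rpm ← 6235 +698 = 6933
adjust_airspeed(-8.34): V ← 20.88 -8.34 = 12.54 m/s
final state: V = 12.54 m/s, rpm = 6933 → n = rpm/60 = 115.550000 rev/s
target J* = 0.1462; solve J* = V/(n·D) for n: n = V/(J*·D) = 12.54/(0.1462 × 2.098) = 40.883181 rev/s
rpm = 60·n = 2452.990862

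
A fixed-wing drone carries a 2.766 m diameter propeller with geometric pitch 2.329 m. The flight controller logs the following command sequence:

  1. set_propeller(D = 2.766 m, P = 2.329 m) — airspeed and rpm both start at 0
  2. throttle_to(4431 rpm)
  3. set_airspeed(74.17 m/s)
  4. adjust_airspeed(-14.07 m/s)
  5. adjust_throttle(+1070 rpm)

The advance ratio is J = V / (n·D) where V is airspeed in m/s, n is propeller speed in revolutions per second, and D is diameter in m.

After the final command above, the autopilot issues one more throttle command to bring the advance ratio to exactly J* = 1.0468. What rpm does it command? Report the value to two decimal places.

set_propeller: D = 2.766 m, P = 2.329 m (p = P/D = 0.842010); state ← (V=0, rpm=0)
throttle_to(4431): rpm ← 4431
set_airspeed(74.17): V ← 74.17 m/s
adjust_airspeed(-14.07): V ← 74.17 -14.07 = 60.1 m/s
adjust_throttle(+1070): rpm ← 4431 +1070 = 5501
final state: V = 60.1 m/s, rpm = 5501 → n = rpm/60 = 91.683333 rev/s
target J* = 1.0468; solve J* = V/(n·D) for n: n = V/(J*·D) = 60.1/(1.0468 × 2.766) = 20.756713 rev/s
rpm = 60·n = 1245.402785

rpm = 1245.40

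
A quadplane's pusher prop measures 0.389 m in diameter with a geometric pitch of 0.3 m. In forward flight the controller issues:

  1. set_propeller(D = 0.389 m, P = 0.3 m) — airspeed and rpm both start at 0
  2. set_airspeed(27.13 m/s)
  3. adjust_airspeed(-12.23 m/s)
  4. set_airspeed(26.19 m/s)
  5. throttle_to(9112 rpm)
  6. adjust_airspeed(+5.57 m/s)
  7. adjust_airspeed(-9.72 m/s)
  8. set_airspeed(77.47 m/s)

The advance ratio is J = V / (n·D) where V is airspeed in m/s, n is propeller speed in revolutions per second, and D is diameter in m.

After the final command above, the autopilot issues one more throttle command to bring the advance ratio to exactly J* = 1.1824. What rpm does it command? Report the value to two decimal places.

set_propeller: D = 0.389 m, P = 0.3 m (p = P/D = 0.771208); state ← (V=0, rpm=0)
set_airspeed(27.13): V ← 27.13 m/s
adjust_airspeed(-12.23): V ← 27.13 -12.23 = 14.9 m/s
set_airspeed(26.19): V ← 26.19 m/s
throttle_to(9112): rpm ← 9112
adjust_airspeed(+5.57): V ← 26.19 +5.57 = 31.76 m/s
adjust_airspeed(-9.72): V ← 31.76 -9.72 = 22.04 m/s
set_airspeed(77.47): V ← 77.47 m/s
final state: V = 77.47 m/s, rpm = 9112 → n = rpm/60 = 151.866667 rev/s
target J* = 1.1824; solve J* = V/(n·D) for n: n = V/(J*·D) = 77.47/(1.1824 × 0.389) = 168.430033 rev/s
rpm = 60·n = 10105.801977

rpm = 10105.80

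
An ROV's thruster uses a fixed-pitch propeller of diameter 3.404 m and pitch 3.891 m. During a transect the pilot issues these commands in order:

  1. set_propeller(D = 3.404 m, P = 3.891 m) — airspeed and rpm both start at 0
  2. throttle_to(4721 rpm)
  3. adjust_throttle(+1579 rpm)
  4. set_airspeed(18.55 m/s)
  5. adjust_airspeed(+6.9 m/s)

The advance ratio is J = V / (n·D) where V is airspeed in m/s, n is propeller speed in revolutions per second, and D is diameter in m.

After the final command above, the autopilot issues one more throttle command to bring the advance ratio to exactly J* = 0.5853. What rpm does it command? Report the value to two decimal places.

set_propeller: D = 3.404 m, P = 3.891 m (p = P/D = 1.143067); state ← (V=0, rpm=0)
throttle_to(4721): rpm ← 4721
adjust_throttle(+1579): rpm ← 4721 +1579 = 6300
set_airspeed(18.55): V ← 18.55 m/s
adjust_airspeed(+6.9): V ← 18.55 +6.9 = 25.45 m/s
final state: V = 25.45 m/s, rpm = 6300 → n = rpm/60 = 105.000000 rev/s
target J* = 0.5853; solve J* = V/(n·D) for n: n = V/(J*·D) = 25.45/(0.5853 × 3.404) = 12.773788 rev/s
rpm = 60·n = 766.427292

rpm = 766.43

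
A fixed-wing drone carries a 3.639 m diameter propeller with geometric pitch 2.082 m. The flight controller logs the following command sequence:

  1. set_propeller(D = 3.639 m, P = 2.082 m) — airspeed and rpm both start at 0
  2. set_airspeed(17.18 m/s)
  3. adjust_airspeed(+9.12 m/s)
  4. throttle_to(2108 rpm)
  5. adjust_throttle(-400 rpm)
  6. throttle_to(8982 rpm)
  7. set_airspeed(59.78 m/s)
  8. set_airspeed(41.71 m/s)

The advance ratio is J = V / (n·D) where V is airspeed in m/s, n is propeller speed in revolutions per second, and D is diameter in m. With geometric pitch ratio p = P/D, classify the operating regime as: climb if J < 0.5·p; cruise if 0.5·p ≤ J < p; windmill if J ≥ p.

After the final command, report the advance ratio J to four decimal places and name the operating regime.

J = 0.0766, regime = climb

set_propeller: D = 3.639 m, P = 2.082 m (p = P/D = 0.572135); state ← (V=0, rpm=0)
set_airspeed(17.18): V ← 17.18 m/s
adjust_airspeed(+9.12): V ← 17.18 +9.12 = 26.3 m/s
throttle_to(2108): rpm ← 2108
adjust_throttle(-400): rpm ← 2108 -400 = 1708
throttle_to(8982): rpm ← 8982
set_airspeed(59.78): V ← 59.78 m/s
set_airspeed(41.71): V ← 41.71 m/s
final state: V = 41.71 m/s, rpm = 8982 → n = rpm/60 = 149.700000 rev/s
J = V / (n·D) = 41.71 / (149.700000 × 3.639) = 0.076566
regime bands: climb J<0.2861 | cruise [0.2861, 0.5721) | windmill J≥0.5721
J = 0.0766 → climb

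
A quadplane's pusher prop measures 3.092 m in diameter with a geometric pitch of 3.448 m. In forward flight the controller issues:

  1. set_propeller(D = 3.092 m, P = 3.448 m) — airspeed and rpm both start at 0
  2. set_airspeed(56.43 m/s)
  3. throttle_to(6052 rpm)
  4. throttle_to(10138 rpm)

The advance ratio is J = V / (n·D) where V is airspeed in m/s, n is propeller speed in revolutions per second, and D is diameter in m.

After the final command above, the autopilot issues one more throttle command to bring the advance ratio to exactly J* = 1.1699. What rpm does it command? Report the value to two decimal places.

set_propeller: D = 3.092 m, P = 3.448 m (p = P/D = 1.115136); state ← (V=0, rpm=0)
set_airspeed(56.43): V ← 56.43 m/s
throttle_to(6052): rpm ← 6052
throttle_to(10138): rpm ← 10138
final state: V = 56.43 m/s, rpm = 10138 → n = rpm/60 = 168.966667 rev/s
target J* = 1.1699; solve J* = V/(n·D) for n: n = V/(J*·D) = 56.43/(1.1699 × 3.092) = 15.599900 rev/s
rpm = 60·n = 935.994021

rpm = 935.99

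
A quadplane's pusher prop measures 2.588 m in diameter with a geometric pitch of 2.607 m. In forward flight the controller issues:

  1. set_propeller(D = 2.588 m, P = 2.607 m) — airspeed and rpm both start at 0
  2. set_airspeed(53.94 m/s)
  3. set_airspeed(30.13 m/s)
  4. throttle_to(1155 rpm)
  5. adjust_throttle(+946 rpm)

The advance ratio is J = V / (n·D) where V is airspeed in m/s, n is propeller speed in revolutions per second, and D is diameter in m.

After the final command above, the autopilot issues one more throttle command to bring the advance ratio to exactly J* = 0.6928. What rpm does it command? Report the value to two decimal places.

rpm = 1008.27

set_propeller: D = 2.588 m, P = 2.607 m (p = P/D = 1.007342); state ← (V=0, rpm=0)
set_airspeed(53.94): V ← 53.94 m/s
set_airspeed(30.13): V ← 30.13 m/s
throttle_to(1155): rpm ← 1155
adjust_throttle(+946): rpm ← 1155 +946 = 2101
final state: V = 30.13 m/s, rpm = 2101 → n = rpm/60 = 35.016667 rev/s
target J* = 0.6928; solve J* = V/(n·D) for n: n = V/(J*·D) = 30.13/(0.6928 × 2.588) = 16.804554 rev/s
rpm = 60·n = 1008.273217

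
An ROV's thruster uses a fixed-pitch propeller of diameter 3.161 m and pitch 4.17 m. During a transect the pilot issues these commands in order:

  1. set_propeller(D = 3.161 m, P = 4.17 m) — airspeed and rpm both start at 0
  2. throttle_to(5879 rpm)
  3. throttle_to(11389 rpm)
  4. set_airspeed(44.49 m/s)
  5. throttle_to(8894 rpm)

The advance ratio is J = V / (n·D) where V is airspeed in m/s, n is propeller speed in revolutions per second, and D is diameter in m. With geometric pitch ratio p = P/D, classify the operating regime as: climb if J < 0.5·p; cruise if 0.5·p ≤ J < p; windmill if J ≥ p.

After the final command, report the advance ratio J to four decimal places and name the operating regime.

J = 0.0949, regime = climb

set_propeller: D = 3.161 m, P = 4.17 m (p = P/D = 1.319203); state ← (V=0, rpm=0)
throttle_to(5879): rpm ← 5879
throttle_to(11389): rpm ← 11389
set_airspeed(44.49): V ← 44.49 m/s
throttle_to(8894): rpm ← 8894
final state: V = 44.49 m/s, rpm = 8894 → n = rpm/60 = 148.233333 rev/s
J = V / (n·D) = 44.49 / (148.233333 × 3.161) = 0.094949
regime bands: climb J<0.6596 | cruise [0.6596, 1.3192) | windmill J≥1.3192
J = 0.0949 → climb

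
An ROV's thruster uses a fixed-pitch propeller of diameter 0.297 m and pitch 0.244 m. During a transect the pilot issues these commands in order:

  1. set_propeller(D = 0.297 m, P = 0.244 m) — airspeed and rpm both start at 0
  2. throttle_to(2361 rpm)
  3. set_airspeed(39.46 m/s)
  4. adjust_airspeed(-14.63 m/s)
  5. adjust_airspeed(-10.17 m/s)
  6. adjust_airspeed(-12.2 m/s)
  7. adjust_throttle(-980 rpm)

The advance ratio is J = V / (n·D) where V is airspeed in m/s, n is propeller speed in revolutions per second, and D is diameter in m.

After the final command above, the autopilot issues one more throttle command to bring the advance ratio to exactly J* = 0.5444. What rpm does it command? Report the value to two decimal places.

rpm = 912.88

set_propeller: D = 0.297 m, P = 0.244 m (p = P/D = 0.821549); state ← (V=0, rpm=0)
throttle_to(2361): rpm ← 2361
set_airspeed(39.46): V ← 39.46 m/s
adjust_airspeed(-14.63): V ← 39.46 -14.63 = 24.83 m/s
adjust_airspeed(-10.17): V ← 24.83 -10.17 = 14.66 m/s
adjust_airspeed(-12.2): V ← 14.66 -12.2 = 2.46 m/s
adjust_throttle(-980): rpm ← 2361 -980 = 1381
final state: V = 2.46 m/s, rpm = 1381 → n = rpm/60 = 23.016667 rev/s
target J* = 0.5444; solve J* = V/(n·D) for n: n = V/(J*·D) = 2.46/(0.5444 × 0.297) = 15.214600 rev/s
rpm = 60·n = 912.876005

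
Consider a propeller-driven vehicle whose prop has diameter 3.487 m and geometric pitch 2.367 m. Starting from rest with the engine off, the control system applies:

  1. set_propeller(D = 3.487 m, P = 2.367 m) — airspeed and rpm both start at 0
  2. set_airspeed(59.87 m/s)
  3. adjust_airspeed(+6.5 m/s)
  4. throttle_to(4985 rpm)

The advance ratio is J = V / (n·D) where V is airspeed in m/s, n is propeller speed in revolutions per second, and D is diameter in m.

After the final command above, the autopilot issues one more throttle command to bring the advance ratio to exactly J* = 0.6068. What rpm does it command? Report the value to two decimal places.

set_propeller: D = 3.487 m, P = 2.367 m (p = P/D = 0.678807); state ← (V=0, rpm=0)
set_airspeed(59.87): V ← 59.87 m/s
adjust_airspeed(+6.5): V ← 59.87 +6.5 = 66.37 m/s
throttle_to(4985): rpm ← 4985
final state: V = 66.37 m/s, rpm = 4985 → n = rpm/60 = 83.083333 rev/s
target J* = 0.6068; solve J* = V/(n·D) for n: n = V/(J*·D) = 66.37/(0.6068 × 3.487) = 31.367095 rev/s
rpm = 60·n = 1882.025695

rpm = 1882.03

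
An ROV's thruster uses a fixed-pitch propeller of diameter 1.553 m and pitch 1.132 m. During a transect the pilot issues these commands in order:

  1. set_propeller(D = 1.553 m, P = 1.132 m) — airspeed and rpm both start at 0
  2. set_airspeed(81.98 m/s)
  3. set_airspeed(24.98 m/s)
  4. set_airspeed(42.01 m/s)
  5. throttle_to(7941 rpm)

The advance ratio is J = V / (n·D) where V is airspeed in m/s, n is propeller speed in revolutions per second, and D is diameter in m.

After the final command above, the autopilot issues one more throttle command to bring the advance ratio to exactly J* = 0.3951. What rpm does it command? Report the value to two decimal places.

rpm = 4107.95

set_propeller: D = 1.553 m, P = 1.132 m (p = P/D = 0.728912); state ← (V=0, rpm=0)
set_airspeed(81.98): V ← 81.98 m/s
set_airspeed(24.98): V ← 24.98 m/s
set_airspeed(42.01): V ← 42.01 m/s
throttle_to(7941): rpm ← 7941
final state: V = 42.01 m/s, rpm = 7941 → n = rpm/60 = 132.350000 rev/s
target J* = 0.3951; solve J* = V/(n·D) for n: n = V/(J*·D) = 42.01/(0.3951 × 1.553) = 68.465880 rev/s
rpm = 60·n = 4107.952815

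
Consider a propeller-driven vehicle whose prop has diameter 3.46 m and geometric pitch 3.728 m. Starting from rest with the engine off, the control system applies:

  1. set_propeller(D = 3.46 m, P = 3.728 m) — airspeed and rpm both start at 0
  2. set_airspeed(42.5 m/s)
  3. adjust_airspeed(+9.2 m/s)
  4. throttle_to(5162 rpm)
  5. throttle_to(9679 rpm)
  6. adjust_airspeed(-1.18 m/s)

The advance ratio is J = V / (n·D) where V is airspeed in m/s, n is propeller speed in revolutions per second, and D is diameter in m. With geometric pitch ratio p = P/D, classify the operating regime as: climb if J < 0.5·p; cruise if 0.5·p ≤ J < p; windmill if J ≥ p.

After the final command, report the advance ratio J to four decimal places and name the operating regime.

set_propeller: D = 3.46 m, P = 3.728 m (p = P/D = 1.077457); state ← (V=0, rpm=0)
set_airspeed(42.5): V ← 42.5 m/s
adjust_airspeed(+9.2): V ← 42.5 +9.2 = 51.7 m/s
throttle_to(5162): rpm ← 5162
throttle_to(9679): rpm ← 9679
adjust_airspeed(-1.18): V ← 51.7 -1.18 = 50.52 m/s
final state: V = 50.52 m/s, rpm = 9679 → n = rpm/60 = 161.316667 rev/s
J = V / (n·D) = 50.52 / (161.316667 × 3.46) = 0.090512
regime bands: climb J<0.5387 | cruise [0.5387, 1.0775) | windmill J≥1.0775
J = 0.0905 → climb

J = 0.0905, regime = climb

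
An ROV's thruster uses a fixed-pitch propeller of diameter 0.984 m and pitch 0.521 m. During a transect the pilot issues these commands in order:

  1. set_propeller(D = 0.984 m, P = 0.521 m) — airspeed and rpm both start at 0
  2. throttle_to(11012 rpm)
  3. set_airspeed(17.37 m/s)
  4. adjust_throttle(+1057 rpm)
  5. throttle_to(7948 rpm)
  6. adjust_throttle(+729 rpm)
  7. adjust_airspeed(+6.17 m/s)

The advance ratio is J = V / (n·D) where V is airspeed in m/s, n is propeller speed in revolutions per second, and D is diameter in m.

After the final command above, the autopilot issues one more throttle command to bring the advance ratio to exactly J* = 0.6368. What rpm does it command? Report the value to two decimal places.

set_propeller: D = 0.984 m, P = 0.521 m (p = P/D = 0.529472); state ← (V=0, rpm=0)
throttle_to(11012): rpm ← 11012
set_airspeed(17.37): V ← 17.37 m/s
adjust_throttle(+1057): rpm ← 11012 +1057 = 12069
throttle_to(7948): rpm ← 7948
adjust_throttle(+729): rpm ← 7948 +729 = 8677
adjust_airspeed(+6.17): V ← 17.37 +6.17 = 23.54 m/s
final state: V = 23.54 m/s, rpm = 8677 → n = rpm/60 = 144.616667 rev/s
target J* = 0.6368; solve J* = V/(n·D) for n: n = V/(J*·D) = 23.54/(0.6368 × 0.984) = 37.567155 rev/s
rpm = 60·n = 2254.029293

rpm = 2254.03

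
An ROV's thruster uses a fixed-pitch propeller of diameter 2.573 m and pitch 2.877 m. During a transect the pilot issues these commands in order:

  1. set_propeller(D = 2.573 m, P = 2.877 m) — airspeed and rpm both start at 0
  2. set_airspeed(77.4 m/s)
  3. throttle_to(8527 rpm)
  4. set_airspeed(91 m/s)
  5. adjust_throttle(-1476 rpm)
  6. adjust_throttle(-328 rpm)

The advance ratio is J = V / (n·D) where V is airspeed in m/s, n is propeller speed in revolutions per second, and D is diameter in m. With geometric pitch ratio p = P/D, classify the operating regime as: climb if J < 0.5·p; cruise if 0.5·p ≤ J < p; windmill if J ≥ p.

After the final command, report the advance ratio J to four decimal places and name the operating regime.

J = 0.3156, regime = climb

set_propeller: D = 2.573 m, P = 2.877 m (p = P/D = 1.118150); state ← (V=0, rpm=0)
set_airspeed(77.4): V ← 77.4 m/s
throttle_to(8527): rpm ← 8527
set_airspeed(91): V ← 91 m/s
adjust_throttle(-1476): rpm ← 8527 -1476 = 7051
adjust_throttle(-328): rpm ← 7051 -328 = 6723
final state: V = 91 m/s, rpm = 6723 → n = rpm/60 = 112.050000 rev/s
J = V / (n·D) = 91 / (112.050000 × 2.573) = 0.315638
regime bands: climb J<0.5591 | cruise [0.5591, 1.1182) | windmill J≥1.1182
J = 0.3156 → climb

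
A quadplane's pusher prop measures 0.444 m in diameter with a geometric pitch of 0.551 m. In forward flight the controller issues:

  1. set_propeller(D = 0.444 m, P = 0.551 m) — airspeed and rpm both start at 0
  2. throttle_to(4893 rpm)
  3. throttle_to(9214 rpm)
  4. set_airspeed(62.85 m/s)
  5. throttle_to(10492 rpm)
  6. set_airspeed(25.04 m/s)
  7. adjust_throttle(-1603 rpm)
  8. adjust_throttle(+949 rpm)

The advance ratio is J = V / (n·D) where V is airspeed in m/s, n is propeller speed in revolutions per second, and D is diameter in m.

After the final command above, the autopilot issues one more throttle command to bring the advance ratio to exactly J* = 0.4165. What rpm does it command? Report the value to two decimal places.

set_propeller: D = 0.444 m, P = 0.551 m (p = P/D = 1.240991); state ← (V=0, rpm=0)
throttle_to(4893): rpm ← 4893
throttle_to(9214): rpm ← 9214
set_airspeed(62.85): V ← 62.85 m/s
throttle_to(10492): rpm ← 10492
set_airspeed(25.04): V ← 25.04 m/s
adjust_throttle(-1603): rpm ← 10492 -1603 = 8889
adjust_throttle(+949): rpm ← 8889 +949 = 9838
final state: V = 25.04 m/s, rpm = 9838 → n = rpm/60 = 163.966667 rev/s
target J* = 0.4165; solve J* = V/(n·D) for n: n = V/(J*·D) = 25.04/(0.4165 × 0.444) = 135.405514 rev/s
rpm = 60·n = 8124.330813

rpm = 8124.33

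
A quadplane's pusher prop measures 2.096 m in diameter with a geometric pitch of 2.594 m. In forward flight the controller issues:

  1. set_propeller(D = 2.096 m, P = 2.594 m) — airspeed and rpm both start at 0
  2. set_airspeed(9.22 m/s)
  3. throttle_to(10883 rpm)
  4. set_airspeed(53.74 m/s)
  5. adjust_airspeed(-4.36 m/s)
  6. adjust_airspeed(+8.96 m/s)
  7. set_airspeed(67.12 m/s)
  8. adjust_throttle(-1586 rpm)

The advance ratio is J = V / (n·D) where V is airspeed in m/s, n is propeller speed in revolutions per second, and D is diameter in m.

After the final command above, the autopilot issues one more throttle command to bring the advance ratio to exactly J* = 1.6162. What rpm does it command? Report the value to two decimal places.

rpm = 1188.82

set_propeller: D = 2.096 m, P = 2.594 m (p = P/D = 1.237595); state ← (V=0, rpm=0)
set_airspeed(9.22): V ← 9.22 m/s
throttle_to(10883): rpm ← 10883
set_airspeed(53.74): V ← 53.74 m/s
adjust_airspeed(-4.36): V ← 53.74 -4.36 = 49.38 m/s
adjust_airspeed(+8.96): V ← 49.38 +8.96 = 58.34 m/s
set_airspeed(67.12): V ← 67.12 m/s
adjust_throttle(-1586): rpm ← 10883 -1586 = 9297
final state: V = 67.12 m/s, rpm = 9297 → n = rpm/60 = 154.950000 rev/s
target J* = 1.6162; solve J* = V/(n·D) for n: n = V/(J*·D) = 67.12/(1.6162 × 2.096) = 19.813699 rev/s
rpm = 60·n = 1188.821956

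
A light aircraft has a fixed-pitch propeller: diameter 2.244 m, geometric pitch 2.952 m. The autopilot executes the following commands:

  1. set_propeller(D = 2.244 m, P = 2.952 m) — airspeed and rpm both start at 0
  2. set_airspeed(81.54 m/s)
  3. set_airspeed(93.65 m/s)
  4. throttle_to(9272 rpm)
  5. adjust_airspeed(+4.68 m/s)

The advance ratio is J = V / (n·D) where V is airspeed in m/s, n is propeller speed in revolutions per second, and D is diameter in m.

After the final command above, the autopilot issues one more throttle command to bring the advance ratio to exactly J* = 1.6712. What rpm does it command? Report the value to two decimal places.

set_propeller: D = 2.244 m, P = 2.952 m (p = P/D = 1.315508); state ← (V=0, rpm=0)
set_airspeed(81.54): V ← 81.54 m/s
set_airspeed(93.65): V ← 93.65 m/s
throttle_to(9272): rpm ← 9272
adjust_airspeed(+4.68): V ← 93.65 +4.68 = 98.33 m/s
final state: V = 98.33 m/s, rpm = 9272 → n = rpm/60 = 154.533333 rev/s
target J* = 1.6712; solve J* = V/(n·D) for n: n = V/(J*·D) = 98.33/(1.6712 × 2.244) = 26.220125 rev/s
rpm = 60·n = 1573.207507

rpm = 1573.21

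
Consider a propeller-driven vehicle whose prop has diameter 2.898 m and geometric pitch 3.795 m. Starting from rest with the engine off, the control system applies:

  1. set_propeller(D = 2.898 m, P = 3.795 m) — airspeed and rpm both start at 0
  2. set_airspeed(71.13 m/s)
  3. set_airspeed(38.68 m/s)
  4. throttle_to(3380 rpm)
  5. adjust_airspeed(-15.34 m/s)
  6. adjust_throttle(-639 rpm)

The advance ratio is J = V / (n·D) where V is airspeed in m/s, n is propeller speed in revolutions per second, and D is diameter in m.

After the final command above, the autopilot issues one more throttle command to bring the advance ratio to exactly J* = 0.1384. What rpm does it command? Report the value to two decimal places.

set_propeller: D = 2.898 m, P = 3.795 m (p = P/D = 1.309524); state ← (V=0, rpm=0)
set_airspeed(71.13): V ← 71.13 m/s
set_airspeed(38.68): V ← 38.68 m/s
throttle_to(3380): rpm ← 3380
adjust_airspeed(-15.34): V ← 38.68 -15.34 = 23.34 m/s
adjust_throttle(-639): rpm ← 3380 -639 = 2741
final state: V = 23.34 m/s, rpm = 2741 → n = rpm/60 = 45.683333 rev/s
target J* = 0.1384; solve J* = V/(n·D) for n: n = V/(J*·D) = 23.34/(0.1384 × 2.898) = 58.192415 rev/s
rpm = 60·n = 3491.544896

rpm = 3491.54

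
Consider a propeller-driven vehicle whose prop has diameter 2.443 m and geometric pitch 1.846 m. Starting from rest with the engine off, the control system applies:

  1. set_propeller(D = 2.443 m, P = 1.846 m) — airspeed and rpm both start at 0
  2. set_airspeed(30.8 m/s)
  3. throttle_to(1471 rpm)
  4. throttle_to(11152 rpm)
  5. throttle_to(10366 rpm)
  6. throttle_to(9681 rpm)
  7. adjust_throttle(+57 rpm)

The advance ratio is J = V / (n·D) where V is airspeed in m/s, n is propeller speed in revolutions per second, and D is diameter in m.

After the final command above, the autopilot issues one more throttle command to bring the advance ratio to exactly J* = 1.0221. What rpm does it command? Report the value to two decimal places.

set_propeller: D = 2.443 m, P = 1.846 m (p = P/D = 0.755628); state ← (V=0, rpm=0)
set_airspeed(30.8): V ← 30.8 m/s
throttle_to(1471): rpm ← 1471
throttle_to(11152): rpm ← 11152
throttle_to(10366): rpm ← 10366
throttle_to(9681): rpm ← 9681
adjust_throttle(+57): rpm ← 9681 +57 = 9738
final state: V = 30.8 m/s, rpm = 9738 → n = rpm/60 = 162.300000 rev/s
target J* = 1.0221; solve J* = V/(n·D) for n: n = V/(J*·D) = 30.8/(1.0221 × 2.443) = 12.334850 rev/s
rpm = 60·n = 740.090981

rpm = 740.09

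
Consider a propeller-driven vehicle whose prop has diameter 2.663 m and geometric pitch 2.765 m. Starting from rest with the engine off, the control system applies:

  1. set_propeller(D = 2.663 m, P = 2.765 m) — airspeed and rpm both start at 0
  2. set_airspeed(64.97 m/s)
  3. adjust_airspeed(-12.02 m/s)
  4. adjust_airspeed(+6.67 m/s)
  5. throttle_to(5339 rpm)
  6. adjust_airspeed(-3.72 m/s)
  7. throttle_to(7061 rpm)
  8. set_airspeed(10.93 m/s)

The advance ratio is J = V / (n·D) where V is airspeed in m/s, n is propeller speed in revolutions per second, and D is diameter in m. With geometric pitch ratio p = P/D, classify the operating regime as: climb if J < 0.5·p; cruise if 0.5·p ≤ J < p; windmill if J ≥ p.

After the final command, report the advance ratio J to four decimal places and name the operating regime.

set_propeller: D = 2.663 m, P = 2.765 m (p = P/D = 1.038303); state ← (V=0, rpm=0)
set_airspeed(64.97): V ← 64.97 m/s
adjust_airspeed(-12.02): V ← 64.97 -12.02 = 52.95 m/s
adjust_airspeed(+6.67): V ← 52.95 +6.67 = 59.62 m/s
throttle_to(5339): rpm ← 5339
adjust_airspeed(-3.72): V ← 59.62 -3.72 = 55.9 m/s
throttle_to(7061): rpm ← 7061
set_airspeed(10.93): V ← 10.93 m/s
final state: V = 10.93 m/s, rpm = 7061 → n = rpm/60 = 117.683333 rev/s
J = V / (n·D) = 10.93 / (117.683333 × 2.663) = 0.034877
regime bands: climb J<0.5192 | cruise [0.5192, 1.0383) | windmill J≥1.0383
J = 0.0349 → climb

J = 0.0349, regime = climb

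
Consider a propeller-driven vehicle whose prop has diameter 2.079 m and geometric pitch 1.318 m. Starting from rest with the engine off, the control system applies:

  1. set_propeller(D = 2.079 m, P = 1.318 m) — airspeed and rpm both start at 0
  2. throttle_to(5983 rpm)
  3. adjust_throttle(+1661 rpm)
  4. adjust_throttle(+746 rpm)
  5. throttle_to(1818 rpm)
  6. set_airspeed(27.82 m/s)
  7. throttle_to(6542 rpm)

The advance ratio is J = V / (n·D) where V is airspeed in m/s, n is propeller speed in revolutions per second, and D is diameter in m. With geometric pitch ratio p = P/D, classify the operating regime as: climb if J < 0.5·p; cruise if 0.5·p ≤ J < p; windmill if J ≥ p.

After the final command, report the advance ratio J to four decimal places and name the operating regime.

set_propeller: D = 2.079 m, P = 1.318 m (p = P/D = 0.633959); state ← (V=0, rpm=0)
throttle_to(5983): rpm ← 5983
adjust_throttle(+1661): rpm ← 5983 +1661 = 7644
adjust_throttle(+746): rpm ← 7644 +746 = 8390
throttle_to(1818): rpm ← 1818
set_airspeed(27.82): V ← 27.82 m/s
throttle_to(6542): rpm ← 6542
final state: V = 27.82 m/s, rpm = 6542 → n = rpm/60 = 109.033333 rev/s
J = V / (n·D) = 27.82 / (109.033333 × 2.079) = 0.122728
regime bands: climb J<0.3170 | cruise [0.3170, 0.6340) | windmill J≥0.6340
J = 0.1227 → climb

J = 0.1227, regime = climb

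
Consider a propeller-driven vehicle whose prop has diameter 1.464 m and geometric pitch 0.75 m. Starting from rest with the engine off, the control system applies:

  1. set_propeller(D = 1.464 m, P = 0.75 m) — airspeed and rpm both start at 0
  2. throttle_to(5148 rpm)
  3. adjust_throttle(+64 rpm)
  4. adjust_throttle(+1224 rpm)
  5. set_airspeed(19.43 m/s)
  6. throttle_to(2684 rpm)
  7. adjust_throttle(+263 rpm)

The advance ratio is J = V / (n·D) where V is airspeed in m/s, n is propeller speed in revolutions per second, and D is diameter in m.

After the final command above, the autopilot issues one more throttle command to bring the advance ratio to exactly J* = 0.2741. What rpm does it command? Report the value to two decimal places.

set_propeller: D = 1.464 m, P = 0.75 m (p = P/D = 0.512295); state ← (V=0, rpm=0)
throttle_to(5148): rpm ← 5148
adjust_throttle(+64): rpm ← 5148 +64 = 5212
adjust_throttle(+1224): rpm ← 5212 +1224 = 6436
set_airspeed(19.43): V ← 19.43 m/s
throttle_to(2684): rpm ← 2684
adjust_throttle(+263): rpm ← 2684 +263 = 2947
final state: V = 19.43 m/s, rpm = 2947 → n = rpm/60 = 49.116667 rev/s
target J* = 0.2741; solve J* = V/(n·D) for n: n = V/(J*·D) = 19.43/(0.2741 × 1.464) = 48.419766 rev/s
rpm = 60·n = 2905.185974

rpm = 2905.19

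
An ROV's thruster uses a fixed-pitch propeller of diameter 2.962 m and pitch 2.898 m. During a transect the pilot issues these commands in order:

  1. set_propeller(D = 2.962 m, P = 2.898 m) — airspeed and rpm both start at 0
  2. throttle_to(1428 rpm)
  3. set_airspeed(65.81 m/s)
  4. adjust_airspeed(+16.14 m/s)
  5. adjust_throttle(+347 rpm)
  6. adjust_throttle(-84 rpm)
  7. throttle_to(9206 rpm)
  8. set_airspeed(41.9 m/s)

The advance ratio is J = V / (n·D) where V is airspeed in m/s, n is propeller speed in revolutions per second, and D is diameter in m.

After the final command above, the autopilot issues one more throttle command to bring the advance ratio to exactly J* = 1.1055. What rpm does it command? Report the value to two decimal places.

set_propeller: D = 2.962 m, P = 2.898 m (p = P/D = 0.978393); state ← (V=0, rpm=0)
throttle_to(1428): rpm ← 1428
set_airspeed(65.81): V ← 65.81 m/s
adjust_airspeed(+16.14): V ← 65.81 +16.14 = 81.95 m/s
adjust_throttle(+347): rpm ← 1428 +347 = 1775
adjust_throttle(-84): rpm ← 1775 -84 = 1691
throttle_to(9206): rpm ← 9206
set_airspeed(41.9): V ← 41.9 m/s
final state: V = 41.9 m/s, rpm = 9206 → n = rpm/60 = 153.433333 rev/s
target J* = 1.1055; solve J* = V/(n·D) for n: n = V/(J*·D) = 41.9/(1.1055 × 2.962) = 12.795882 rev/s
rpm = 60·n = 767.752912

rpm = 767.75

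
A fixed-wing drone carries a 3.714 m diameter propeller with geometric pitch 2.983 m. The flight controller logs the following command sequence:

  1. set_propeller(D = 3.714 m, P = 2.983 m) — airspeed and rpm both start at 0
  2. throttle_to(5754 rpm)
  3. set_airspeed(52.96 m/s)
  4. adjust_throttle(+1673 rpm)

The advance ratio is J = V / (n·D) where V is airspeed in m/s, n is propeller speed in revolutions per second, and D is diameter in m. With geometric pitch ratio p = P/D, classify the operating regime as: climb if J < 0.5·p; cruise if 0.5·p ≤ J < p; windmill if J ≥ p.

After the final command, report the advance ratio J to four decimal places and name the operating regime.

set_propeller: D = 3.714 m, P = 2.983 m (p = P/D = 0.803177); state ← (V=0, rpm=0)
throttle_to(5754): rpm ← 5754
set_airspeed(52.96): V ← 52.96 m/s
adjust_throttle(+1673): rpm ← 5754 +1673 = 7427
final state: V = 52.96 m/s, rpm = 7427 → n = rpm/60 = 123.783333 rev/s
J = V / (n·D) = 52.96 / (123.783333 × 3.714) = 0.115198
regime bands: climb J<0.4016 | cruise [0.4016, 0.8032) | windmill J≥0.8032
J = 0.1152 → climb

J = 0.1152, regime = climb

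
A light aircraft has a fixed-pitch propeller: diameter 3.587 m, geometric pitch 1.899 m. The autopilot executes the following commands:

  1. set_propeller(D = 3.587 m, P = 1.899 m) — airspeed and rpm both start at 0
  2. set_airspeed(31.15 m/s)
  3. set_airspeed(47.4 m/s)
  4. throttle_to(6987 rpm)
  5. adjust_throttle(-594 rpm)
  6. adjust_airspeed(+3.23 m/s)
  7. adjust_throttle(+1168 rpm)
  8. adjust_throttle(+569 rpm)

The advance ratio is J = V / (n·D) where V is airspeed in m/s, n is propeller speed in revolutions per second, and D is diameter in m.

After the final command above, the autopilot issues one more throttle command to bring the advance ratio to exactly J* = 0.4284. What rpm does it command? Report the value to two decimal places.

rpm = 1976.87

set_propeller: D = 3.587 m, P = 1.899 m (p = P/D = 0.529412); state ← (V=0, rpm=0)
set_airspeed(31.15): V ← 31.15 m/s
set_airspeed(47.4): V ← 47.4 m/s
throttle_to(6987): rpm ← 6987
adjust_throttle(-594): rpm ← 6987 -594 = 6393
adjust_airspeed(+3.23): V ← 47.4 +3.23 = 50.63 m/s
adjust_throttle(+1168): rpm ← 6393 +1168 = 7561
adjust_throttle(+569): rpm ← 7561 +569 = 8130
final state: V = 50.63 m/s, rpm = 8130 → n = rpm/60 = 135.500000 rev/s
target J* = 0.4284; solve J* = V/(n·D) for n: n = V/(J*·D) = 50.63/(0.4284 × 3.587) = 32.947851 rev/s
rpm = 60·n = 1976.871038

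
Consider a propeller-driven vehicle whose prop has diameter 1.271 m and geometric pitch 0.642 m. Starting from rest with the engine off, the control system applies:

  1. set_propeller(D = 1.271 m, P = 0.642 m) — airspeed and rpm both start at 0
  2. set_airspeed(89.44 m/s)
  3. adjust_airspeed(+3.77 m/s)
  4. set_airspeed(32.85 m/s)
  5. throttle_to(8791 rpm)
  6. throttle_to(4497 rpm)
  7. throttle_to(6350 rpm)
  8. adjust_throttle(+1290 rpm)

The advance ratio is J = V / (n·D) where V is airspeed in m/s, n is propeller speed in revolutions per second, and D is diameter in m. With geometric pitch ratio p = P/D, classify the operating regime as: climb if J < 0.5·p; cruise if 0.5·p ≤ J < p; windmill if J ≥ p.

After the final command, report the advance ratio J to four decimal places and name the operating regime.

set_propeller: D = 1.271 m, P = 0.642 m (p = P/D = 0.505114); state ← (V=0, rpm=0)
set_airspeed(89.44): V ← 89.44 m/s
adjust_airspeed(+3.77): V ← 89.44 +3.77 = 93.21 m/s
set_airspeed(32.85): V ← 32.85 m/s
throttle_to(8791): rpm ← 8791
throttle_to(4497): rpm ← 4497
throttle_to(6350): rpm ← 6350
adjust_throttle(+1290): rpm ← 6350 +1290 = 7640
final state: V = 32.85 m/s, rpm = 7640 → n = rpm/60 = 127.333333 rev/s
J = V / (n·D) = 32.85 / (127.333333 × 1.271) = 0.202977
regime bands: climb J<0.2526 | cruise [0.2526, 0.5051) | windmill J≥0.5051
J = 0.2030 → climb

J = 0.2030, regime = climb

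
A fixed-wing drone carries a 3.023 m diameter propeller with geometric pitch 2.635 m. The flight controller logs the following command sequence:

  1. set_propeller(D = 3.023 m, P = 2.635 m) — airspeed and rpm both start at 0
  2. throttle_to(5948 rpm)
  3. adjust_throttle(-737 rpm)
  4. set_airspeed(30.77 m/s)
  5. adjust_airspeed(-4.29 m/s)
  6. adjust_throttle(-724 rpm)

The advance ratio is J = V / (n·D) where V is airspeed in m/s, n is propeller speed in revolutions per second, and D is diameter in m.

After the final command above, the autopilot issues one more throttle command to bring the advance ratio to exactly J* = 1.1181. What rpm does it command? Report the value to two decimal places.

set_propeller: D = 3.023 m, P = 2.635 m (p = P/D = 0.871651); state ← (V=0, rpm=0)
throttle_to(5948): rpm ← 5948
adjust_throttle(-737): rpm ← 5948 -737 = 5211
set_airspeed(30.77): V ← 30.77 m/s
adjust_airspeed(-4.29): V ← 30.77 -4.29 = 26.48 m/s
adjust_throttle(-724): rpm ← 5211 -724 = 4487
final state: V = 26.48 m/s, rpm = 4487 → n = rpm/60 = 74.783333 rev/s
target J* = 1.1181; solve J* = V/(n·D) for n: n = V/(J*·D) = 26.48/(1.1181 × 3.023) = 7.834282 rev/s
rpm = 60·n = 470.056905

rpm = 470.06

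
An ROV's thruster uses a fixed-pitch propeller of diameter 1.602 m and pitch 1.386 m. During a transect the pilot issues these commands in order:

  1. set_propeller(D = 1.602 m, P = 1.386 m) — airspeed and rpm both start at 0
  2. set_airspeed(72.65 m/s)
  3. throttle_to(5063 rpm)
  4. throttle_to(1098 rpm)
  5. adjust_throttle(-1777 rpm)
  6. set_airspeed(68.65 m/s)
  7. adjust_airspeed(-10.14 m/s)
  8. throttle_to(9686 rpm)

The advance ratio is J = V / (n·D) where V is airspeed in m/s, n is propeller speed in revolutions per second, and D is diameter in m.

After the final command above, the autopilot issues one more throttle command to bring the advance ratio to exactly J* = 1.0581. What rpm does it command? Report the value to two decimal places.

rpm = 2071.06

set_propeller: D = 1.602 m, P = 1.386 m (p = P/D = 0.865169); state ← (V=0, rpm=0)
set_airspeed(72.65): V ← 72.65 m/s
throttle_to(5063): rpm ← 5063
throttle_to(1098): rpm ← 1098
adjust_throttle(-1777): rpm ← 1098 -1777 = -679
set_airspeed(68.65): V ← 68.65 m/s
adjust_airspeed(-10.14): V ← 68.65 -10.14 = 58.51 m/s
throttle_to(9686): rpm ← 9686
final state: V = 58.51 m/s, rpm = 9686 → n = rpm/60 = 161.433333 rev/s
target J* = 1.0581; solve J* = V/(n·D) for n: n = V/(J*·D) = 58.51/(1.0581 × 1.602) = 34.517622 rev/s
rpm = 60·n = 2071.057337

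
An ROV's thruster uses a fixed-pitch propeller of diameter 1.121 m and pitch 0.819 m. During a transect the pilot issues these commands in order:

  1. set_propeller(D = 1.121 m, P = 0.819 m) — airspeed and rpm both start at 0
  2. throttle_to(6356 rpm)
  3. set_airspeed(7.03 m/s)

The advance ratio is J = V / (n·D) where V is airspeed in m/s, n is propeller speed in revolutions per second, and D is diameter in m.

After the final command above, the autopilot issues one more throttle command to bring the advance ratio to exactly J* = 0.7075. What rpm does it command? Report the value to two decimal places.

set_propeller: D = 1.121 m, P = 0.819 m (p = P/D = 0.730598); state ← (V=0, rpm=0)
throttle_to(6356): rpm ← 6356
set_airspeed(7.03): V ← 7.03 m/s
final state: V = 7.03 m/s, rpm = 6356 → n = rpm/60 = 105.933333 rev/s
target J* = 0.7075; solve J* = V/(n·D) for n: n = V/(J*·D) = 7.03/(0.7075 × 1.121) = 8.863868 rev/s
rpm = 60·n = 531.832066

rpm = 531.83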